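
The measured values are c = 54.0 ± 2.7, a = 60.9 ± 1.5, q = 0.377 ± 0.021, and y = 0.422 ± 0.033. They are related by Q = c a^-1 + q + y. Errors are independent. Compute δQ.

Let p = c·a^-1 = 0.887. δp/p = √((1·δc/c)² + (-1·δa/a)²) = √(0.00250 + 0.000607) = 0.0557, so δp = 0.0494.
Q = p + q + y: δQ = √(δp² + δq² + δy²) = √(0.00244 + 0.000441 + 0.00109) = 0.0630

0.0630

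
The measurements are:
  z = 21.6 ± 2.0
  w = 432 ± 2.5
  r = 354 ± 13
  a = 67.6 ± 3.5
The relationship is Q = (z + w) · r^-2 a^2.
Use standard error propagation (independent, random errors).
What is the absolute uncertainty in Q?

2.10

Let u = z + w = 454. δu = √(δz² + δw²) = √(4.00 + 6.25) = 3.20, so δu/u = 0.00706.
Q is then a monomial in u, r, a:
δQ/Q = √((δu/u)² + (-2·δr/r)² + (2·δa/a)²) = √(4.98e-05 + 0.00539 + 0.0107) = 0.127
Q = 16.5, so δQ = 0.127 × 16.5 = 2.10.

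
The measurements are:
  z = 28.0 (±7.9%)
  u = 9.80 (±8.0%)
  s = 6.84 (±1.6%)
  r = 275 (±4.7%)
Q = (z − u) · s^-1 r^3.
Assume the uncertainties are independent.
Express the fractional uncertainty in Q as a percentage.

19.2%

Let w = z − u = 18.2. δw = √(δz² + δu²) = √(4.89 + 0.615) = 2.35, so δw/w = 0.129.
Q is then a monomial in w, s, r:
δQ/Q = √((δw/w)² + (-1·δs/s)² + (3·δr/r)²) = √(0.0166 + 0.000256 + 0.0199) = 0.192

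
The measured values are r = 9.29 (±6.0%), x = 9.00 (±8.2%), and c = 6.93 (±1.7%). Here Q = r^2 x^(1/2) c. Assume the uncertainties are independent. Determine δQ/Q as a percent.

12.8%

Each factor contributes (exponent × relative error)² to (δQ/Q)²:
  (2·δr/r)² = (2×0.0600)² = 0.0144;  (½·δx/x)² = (0.5×0.0820)² = 0.00168;  (1·δc/c)² = (1×0.0170)² = 0.000289
δQ/Q = √(0.0164) = 0.128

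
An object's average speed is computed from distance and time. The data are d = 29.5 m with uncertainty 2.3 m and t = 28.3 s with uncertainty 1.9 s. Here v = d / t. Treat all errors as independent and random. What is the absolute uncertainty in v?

Each factor contributes (exponent × relative error)² to (δv/v)²:
  (1·δd/d)² = (1×0.0780)² = 0.00608;  (-1·δt/t)² = (-1×0.0671)² = 0.00451
δv/v = √(0.0106) = 0.103
v = 1.04 m/s, so δv = 0.103 × 1.04 = 0.107 m/s.

0.107 m/s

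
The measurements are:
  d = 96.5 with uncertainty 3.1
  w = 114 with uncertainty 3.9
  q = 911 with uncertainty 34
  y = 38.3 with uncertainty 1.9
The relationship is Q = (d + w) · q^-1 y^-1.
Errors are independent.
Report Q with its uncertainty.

0.00603 ± 0.000401

Let u = d + w = 210. δu = √(δd² + δw²) = √(9.61 + 15.2) = 4.98, so δu/u = 0.0237.
Q is then a monomial in u, q, y:
δQ/Q = √((δu/u)² + (-1·δq/q)² + (-1·δy/y)²) = √(0.000560 + 0.00139 + 0.00246) = 0.0664
Q = 0.00603, so δQ = 0.0664 × 0.00603 = 0.000401.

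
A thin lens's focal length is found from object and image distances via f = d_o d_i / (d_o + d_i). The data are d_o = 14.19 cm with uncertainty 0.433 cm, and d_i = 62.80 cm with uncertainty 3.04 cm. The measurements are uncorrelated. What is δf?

∂f/∂d_o = (d_i/(d_o+d_i))² = 0.665;  ∂f/∂d_i = (d_o/(d_o+d_i))² = 0.0340
δf = √((∂f/∂d_o · δd_o)² + (∂f/∂d_i · δd_i)²) = √(0.0830 + 0.0107) = 0.306 cm

0.306 cm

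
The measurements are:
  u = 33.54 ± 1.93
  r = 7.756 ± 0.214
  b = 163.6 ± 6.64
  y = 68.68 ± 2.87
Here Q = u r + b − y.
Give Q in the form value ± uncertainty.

355.1 ± 18.1

Let p = u·r = 260.1. δp/p = √((1·δu/u)² + (1·δr/r)²) = √(0.00331 + 0.000761) = 0.0638, so δp = 16.6.
Q = p + b − y: δQ = √(δp² + δb² + δy²) = √(276 + 44.1 + 8.24) = 18.1
Q = 355.1.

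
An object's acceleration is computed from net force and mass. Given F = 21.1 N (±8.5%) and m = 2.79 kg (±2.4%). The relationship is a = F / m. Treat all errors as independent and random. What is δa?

Each factor contributes (exponent × relative error)² to (δa/a)²:
  (1·δF/F)² = (1×0.0850)² = 0.00723;  (-1·δm/m)² = (-1×0.0240)² = 0.000576
δa/a = √(0.00780) = 0.0883
a = 7.56 m/s^2, so δa = 0.0883 × 7.56 = 0.668 m/s^2.

0.668 m/s^2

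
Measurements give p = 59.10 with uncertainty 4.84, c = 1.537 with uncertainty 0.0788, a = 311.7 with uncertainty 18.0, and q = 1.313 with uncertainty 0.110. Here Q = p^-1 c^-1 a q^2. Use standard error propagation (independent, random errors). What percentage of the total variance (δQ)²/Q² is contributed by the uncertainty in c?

6.45%

(δQ/Q)² = (-1·δp/p)² + (-1·δc/c)² + (1·δa/a)² + (2·δq/q)²
  p term: (-1×0.0819)² = 0.00671
  c term: (-1×0.0513)² = 0.00263
  a term: (1×0.0577)² = 0.00333
  q term: (2×0.0838)² = 0.0281
Total = 0.0407. Share from c = 0.00263/0.0407 = 0.0645.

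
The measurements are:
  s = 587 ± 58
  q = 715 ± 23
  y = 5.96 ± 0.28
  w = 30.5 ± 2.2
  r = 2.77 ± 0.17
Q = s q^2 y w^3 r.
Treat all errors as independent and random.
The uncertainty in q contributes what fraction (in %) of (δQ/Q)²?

(δQ/Q)² = (1·δs/s)² + (2·δq/q)² + (1·δy/y)² + (3·δw/w)² + (1·δr/r)²
  s term: (1×0.0988)² = 0.00976
  q term: (2×0.0322)² = 0.00414
  y term: (1×0.0470)² = 0.00221
  w term: (3×0.0721)² = 0.0468
  r term: (1×0.0614)² = 0.00377
Total = 0.0667. Share from q = 0.00414/0.0667 = 0.0621.

6.21%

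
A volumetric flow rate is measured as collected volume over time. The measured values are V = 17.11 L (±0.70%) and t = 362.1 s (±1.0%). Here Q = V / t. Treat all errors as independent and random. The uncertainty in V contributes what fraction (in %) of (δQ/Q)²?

(δQ/Q)² = (1·δV/V)² + (-1·δt/t)²
  V term: (1×0.00700)² = 4.9e-05
  t term: (-1×0.0100)² = 0.000100
Total = 0.000149. Share from V = 4.9e-05/0.000149 = 0.329.

32.9%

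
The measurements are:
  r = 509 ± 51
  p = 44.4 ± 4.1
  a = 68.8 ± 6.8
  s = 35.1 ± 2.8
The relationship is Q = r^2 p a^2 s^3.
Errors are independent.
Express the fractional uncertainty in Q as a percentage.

38.1%

Q is a product of powers, so relative uncertainties combine in quadrature:
  (2·δr/r)² = (2×0.100)² = 0.0402;  (1·δp/p)² = (1×0.0923)² = 0.00853;  (2·δa/a)² = (2×0.0988)² = 0.0391;  (3·δs/s)² = (3×0.0798)² = 0.0573
δQ/Q = √(0.145) = 0.381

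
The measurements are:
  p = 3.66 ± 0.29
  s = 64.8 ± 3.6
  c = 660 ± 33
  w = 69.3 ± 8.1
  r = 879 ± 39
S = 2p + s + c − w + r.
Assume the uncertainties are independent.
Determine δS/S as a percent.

Absolute uncertainties add in quadrature for a linear combination:
  (2·δp)² = 0.336;  (δs)² = 13.0;  (δc)² = 1090;  (δw)² = 65.6;  (δr)² = 1520
δS = √(2690) = 51.9
S = 1540, so δS/S = 51.9/1540 = 0.0336.

3.36%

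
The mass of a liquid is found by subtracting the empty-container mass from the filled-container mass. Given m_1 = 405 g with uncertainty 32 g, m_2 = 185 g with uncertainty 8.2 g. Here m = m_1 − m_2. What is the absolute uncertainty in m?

33.0 g

Sums and differences: (δm)² = Σ (cᵢ δxᵢ)².
  (δm_1)² = 1020;  (δm_2)² = 67.2
δm = √(1090) = 33.0 g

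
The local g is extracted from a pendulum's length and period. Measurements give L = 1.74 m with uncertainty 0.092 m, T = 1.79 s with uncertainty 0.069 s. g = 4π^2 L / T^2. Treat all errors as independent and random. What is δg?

Each factor contributes (exponent × relative error)² to (δg/g)²:
  (1·δL/L)² = (1×0.0529)² = 0.00280;  (-2·δT/T)² = (-2×0.0385)² = 0.00594
δg/g = √(0.00874) = 0.0935
g = 21.4 m/s^2, so δg = 0.0935 × 21.4 = 2.00 m/s^2.

2.00 m/s^2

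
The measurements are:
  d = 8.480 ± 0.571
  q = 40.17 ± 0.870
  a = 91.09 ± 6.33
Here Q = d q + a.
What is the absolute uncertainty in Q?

24.9

Let p = d·q = 340.6. δp/p = √((1·δd/d)² + (1·δq/q)²) = √(0.00453 + 0.000469) = 0.0707, so δp = 24.1.
Q = p + a: δQ = √(δp² + δa²) = √(581 + 40.1) = 24.9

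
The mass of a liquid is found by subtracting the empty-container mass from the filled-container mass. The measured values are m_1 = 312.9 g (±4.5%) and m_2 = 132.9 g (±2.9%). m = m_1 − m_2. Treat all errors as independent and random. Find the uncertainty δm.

Absolute uncertainties add in quadrature for a linear combination:
  (δm_1)² = 198;  (δm_2)² = 14.9
δm = √(213) = 14.6 g

14.6 g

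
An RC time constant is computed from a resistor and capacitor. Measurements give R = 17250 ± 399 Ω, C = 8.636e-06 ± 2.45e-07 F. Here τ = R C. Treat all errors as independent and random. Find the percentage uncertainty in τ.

Each factor contributes (exponent × relative error)² to (δτ/τ)²:
  (1·δR/R)² = (1×0.0231)² = 0.000535;  (1·δC/C)² = (1×0.0284)² = 0.000805
δτ/τ = √(0.00134) = 0.0366

3.66%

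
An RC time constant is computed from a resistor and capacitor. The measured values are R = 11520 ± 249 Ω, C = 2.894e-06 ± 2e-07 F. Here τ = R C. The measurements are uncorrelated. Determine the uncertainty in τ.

0.00241 s

Each factor contributes (exponent × relative error)² to (δτ/τ)²:
  (1·δR/R)² = (1×0.0216)² = 0.000467;  (1·δC/C)² = (1×0.0691)² = 0.00478
δτ/τ = √(0.00524) = 0.0724
τ = 0.03334 s, so δτ = 0.0724 × 0.03334 = 0.00241 s.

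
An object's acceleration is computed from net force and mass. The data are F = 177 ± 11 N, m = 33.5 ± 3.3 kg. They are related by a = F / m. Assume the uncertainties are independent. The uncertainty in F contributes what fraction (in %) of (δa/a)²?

28.5%

(δa/a)² = (1·δF/F)² + (-1·δm/m)²
  F term: (1×0.0621)² = 0.00386
  m term: (-1×0.0985)² = 0.00970
Total = 0.0136. Share from F = 0.00386/0.0136 = 0.285.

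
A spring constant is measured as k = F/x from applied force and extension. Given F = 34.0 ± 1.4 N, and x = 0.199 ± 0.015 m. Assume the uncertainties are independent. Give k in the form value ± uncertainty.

171 ± 14.7 N/m

For a monomial k ∝ F, x^-1, fractional errors add in quadrature:
  (1·δF/F)² = (1×0.0412)² = 0.00170;  (-1·δx/x)² = (-1×0.0754)² = 0.00568
δk/k = √(0.00738) = 0.0859
k = 171 N/m, so δk = 0.0859 × 171 = 14.7 N/m.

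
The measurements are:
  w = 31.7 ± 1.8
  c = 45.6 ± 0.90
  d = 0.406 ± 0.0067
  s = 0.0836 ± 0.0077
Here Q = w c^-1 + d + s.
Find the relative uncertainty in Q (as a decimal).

Let p = w·c^-1 = 0.695. δp/p = √((1·δw/w)² + (-1·δc/c)²) = √(0.00322 + 0.000390) = 0.0601, so δp = 0.0418.
Q = p + d + s: δQ = √(δp² + δd² + δs²) = √(0.00175 + 4.49e-05 + 5.93e-05) = 0.0430
Q = 1.18, so δQ/Q = 0.0430/1.18 = 0.0363.

0.0363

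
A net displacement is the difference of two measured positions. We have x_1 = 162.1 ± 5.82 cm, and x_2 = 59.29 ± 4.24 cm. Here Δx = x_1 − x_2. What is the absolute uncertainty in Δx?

Each term contributes (cᵢ δxᵢ)² to (δΔx)²:
  (δx_1)² = 33.9;  (δx_2)² = 18.0
δΔx = √(51.9) = 7.20 cm

7.20 cm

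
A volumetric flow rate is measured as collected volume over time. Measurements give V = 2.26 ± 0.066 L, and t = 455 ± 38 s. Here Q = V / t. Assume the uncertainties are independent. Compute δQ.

0.000439 L/s

Products/powers → add relative errors in quadrature, weighted by exponent:
  (1·δV/V)² = (1×0.0292)² = 0.000853;  (-1·δt/t)² = (-1×0.0835)² = 0.00698
δQ/Q = √(0.00783) = 0.0885
Q = 0.00497 L/s, so δQ = 0.0885 × 0.00497 = 0.000439 L/s.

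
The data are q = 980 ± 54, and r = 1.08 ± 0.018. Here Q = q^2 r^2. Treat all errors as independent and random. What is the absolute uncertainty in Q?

1.29e+05

Each factor contributes (exponent × relative error)² to (δQ/Q)²:
  (2·δq/q)² = (2×0.0551)² = 0.0121;  (2·δr/r)² = (2×0.0167)² = 0.00111
δQ/Q = √(0.0133) = 0.115
Q = 1.12e+06, so δQ = 0.115 × 1.12e+06 = 1.29e+05.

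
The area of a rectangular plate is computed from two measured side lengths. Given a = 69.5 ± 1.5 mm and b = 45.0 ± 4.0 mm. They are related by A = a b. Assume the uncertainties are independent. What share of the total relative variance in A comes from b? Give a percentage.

94.4%

(δA/A)² = (1·δa/a)² + (1·δb/b)²
  a term: (1×0.0216)² = 0.000466
  b term: (1×0.0889)² = 0.00790
Total = 0.00837. Share from b = 0.00790/0.00837 = 0.944.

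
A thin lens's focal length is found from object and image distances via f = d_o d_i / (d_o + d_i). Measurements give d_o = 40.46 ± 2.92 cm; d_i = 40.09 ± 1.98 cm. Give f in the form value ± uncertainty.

∂f/∂d_o = (d_i/(d_o+d_i))² = 0.248;  ∂f/∂d_i = (d_o/(d_o+d_i))² = 0.252
δf = √((∂f/∂d_o · δd_o)² + (∂f/∂d_i · δd_i)²) = √(0.523 + 0.250) = 0.879 cm
f = 20.14 cm.

20.14 ± 0.879 cm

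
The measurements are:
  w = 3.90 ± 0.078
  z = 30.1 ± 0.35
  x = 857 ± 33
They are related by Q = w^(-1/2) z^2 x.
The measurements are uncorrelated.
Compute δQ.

18100

For a monomial Q ∝ w^(-1/2), z^2, x, fractional errors add in quadrature:
  (−½·δw/w)² = (-0.5×0.0200)² = 0.000100;  (2·δz/z)² = (2×0.0116)² = 0.000541;  (1·δx/x)² = (1×0.0385)² = 0.00148
δQ/Q = √(0.00212) = 0.0461
Q = 3.93e+05, so δQ = 0.0461 × 3.93e+05 = 18100.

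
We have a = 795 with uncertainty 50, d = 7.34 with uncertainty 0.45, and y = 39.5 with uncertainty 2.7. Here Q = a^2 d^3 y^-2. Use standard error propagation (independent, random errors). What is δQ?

41900

Products/powers → add relative errors in quadrature, weighted by exponent:
  (2·δa/a)² = (2×0.0629)² = 0.0158;  (3·δd/d)² = (3×0.0613)² = 0.0338;  (-2·δy/y)² = (-2×0.0684)² = 0.0187
δQ/Q = √(0.0683) = 0.261
Q = 1.6e+05, so δQ = 0.261 × 1.6e+05 = 41900.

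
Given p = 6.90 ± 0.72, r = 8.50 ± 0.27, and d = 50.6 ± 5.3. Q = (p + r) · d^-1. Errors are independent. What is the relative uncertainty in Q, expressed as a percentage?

Let u = p + r = 15.4. δu = √(δp² + δr²) = √(0.518 + 0.0729) = 0.769, so δu/u = 0.0499.
Q is then a monomial in u, d:
δQ/Q = √((δu/u)² + (-1·δd/d)²) = √(0.00249 + 0.0110) = 0.116

11.6%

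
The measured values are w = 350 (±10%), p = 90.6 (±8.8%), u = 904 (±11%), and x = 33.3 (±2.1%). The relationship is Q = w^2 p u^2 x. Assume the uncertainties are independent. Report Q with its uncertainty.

(3.02 ± 0.939) × 10^14

Relative error in a monomial: (δQ/Q)² = Σ (nᵢ · δxᵢ/xᵢ)².
  (2·δw/w)² = (2×0.100)² = 0.0400;  (1·δp/p)² = (1×0.0880)² = 0.00774;  (2·δu/u)² = (2×0.110)² = 0.0484;  (1·δx/x)² = (1×0.0210)² = 0.000441
δQ/Q = √(0.0966) = 0.311
Q = 3.02e+14, so δQ = 0.311 × 3.02e+14 = 9.39e+13.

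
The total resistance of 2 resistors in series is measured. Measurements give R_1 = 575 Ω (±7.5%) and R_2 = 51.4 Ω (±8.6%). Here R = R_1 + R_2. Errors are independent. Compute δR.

Absolute uncertainties add in quadrature for a linear combination:
  (δR_1)² = 1860;  (δR_2)² = 19.5
δR = √(1880) = 43.4 Ω

43.4 Ω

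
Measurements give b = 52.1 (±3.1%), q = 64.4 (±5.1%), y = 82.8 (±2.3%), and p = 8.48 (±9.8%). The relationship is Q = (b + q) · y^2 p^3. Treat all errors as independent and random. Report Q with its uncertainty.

(4.87 ± 1.46) × 10^8

Let u = b + q = 116. δu = √(δb² + δq²) = √(2.61 + 10.8) = 3.66, so δu/u = 0.0314.
Q is then a monomial in u, y, p:
δQ/Q = √((δu/u)² + (2·δy/y)² + (3·δp/p)²) = √(0.000987 + 0.00212 + 0.0864) = 0.299
Q = 4.87e+08, so δQ = 0.299 × 4.87e+08 = 1.46e+08.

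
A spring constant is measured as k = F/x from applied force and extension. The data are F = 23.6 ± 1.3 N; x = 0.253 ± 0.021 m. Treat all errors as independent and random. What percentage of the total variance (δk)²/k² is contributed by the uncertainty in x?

69.4%

(δk/k)² = (1·δF/F)² + (-1·δx/x)²
  F term: (1×0.0551)² = 0.00303
  x term: (-1×0.0830)² = 0.00689
Total = 0.00992. Share from x = 0.00689/0.00992 = 0.694.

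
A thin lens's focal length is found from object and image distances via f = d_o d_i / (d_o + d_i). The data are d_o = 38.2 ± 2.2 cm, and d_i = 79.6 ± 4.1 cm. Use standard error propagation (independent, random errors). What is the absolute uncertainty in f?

1.09 cm

∂f/∂d_o = (d_i/(d_o+d_i))² = 0.457;  ∂f/∂d_i = (d_o/(d_o+d_i))² = 0.105
δf = √((∂f/∂d_o · δd_o)² + (∂f/∂d_i · δd_i)²) = √(1.01 + 0.186) = 1.09 cm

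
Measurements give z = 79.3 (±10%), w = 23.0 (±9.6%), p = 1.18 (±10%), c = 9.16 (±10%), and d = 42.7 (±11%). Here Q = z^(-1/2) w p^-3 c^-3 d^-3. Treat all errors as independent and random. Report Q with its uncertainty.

(2.63 ± 1.44) × 10^-8

Relative error in a monomial: (δQ/Q)² = Σ (nᵢ · δxᵢ/xᵢ)².
  (−½·δz/z)² = (-0.5×0.100)² = 0.00250;  (1·δw/w)² = (1×0.0960)² = 0.00922;  (-3·δp/p)² = (-3×0.100)² = 0.0900;  (-3·δc/c)² = (-3×0.100)² = 0.0900;  (-3·δd/d)² = (-3×0.110)² = 0.109
δQ/Q = √(0.301) = 0.548
Q = 2.63e-08, so δQ = 0.548 × 2.63e-08 = 1.44e-08.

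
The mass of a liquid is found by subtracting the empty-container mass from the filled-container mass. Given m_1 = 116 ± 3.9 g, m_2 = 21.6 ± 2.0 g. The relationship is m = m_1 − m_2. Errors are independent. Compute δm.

4.38 g

Sums and differences: (δm)² = Σ (cᵢ δxᵢ)².
  (δm_1)² = 15.2;  (δm_2)² = 4.00
δm = √(19.2) = 4.38 g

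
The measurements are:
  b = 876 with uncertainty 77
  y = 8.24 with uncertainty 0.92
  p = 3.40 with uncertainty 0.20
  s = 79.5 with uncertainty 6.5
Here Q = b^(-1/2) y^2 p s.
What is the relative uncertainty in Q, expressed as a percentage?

24.9%

For a monomial Q ∝ b^(-1/2), y^2, p, s, fractional errors add in quadrature:
  (−½·δb/b)² = (-0.5×0.0879)² = 0.00193;  (2·δy/y)² = (2×0.112)² = 0.0499;  (1·δp/p)² = (1×0.0588)² = 0.00346;  (1·δs/s)² = (1×0.0818)² = 0.00668
δQ/Q = √(0.0619) = 0.249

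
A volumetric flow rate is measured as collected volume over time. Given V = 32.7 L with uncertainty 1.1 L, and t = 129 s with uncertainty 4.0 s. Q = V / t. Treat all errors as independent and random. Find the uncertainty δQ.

Products/powers → add relative errors in quadrature, weighted by exponent:
  (1·δV/V)² = (1×0.0336)² = 0.00113;  (-1·δt/t)² = (-1×0.0310)² = 0.000961
δQ/Q = √(0.00209) = 0.0458
Q = 0.253 L/s, so δQ = 0.0458 × 0.253 = 0.0116 L/s.

0.0116 L/s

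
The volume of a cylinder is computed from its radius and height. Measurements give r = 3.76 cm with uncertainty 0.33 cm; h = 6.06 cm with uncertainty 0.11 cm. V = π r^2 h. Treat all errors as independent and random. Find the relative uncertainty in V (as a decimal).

0.176

For a monomial V ∝ r^2, h, fractional errors add in quadrature:
  (2·δr/r)² = (2×0.0878)² = 0.0308;  (1·δh/h)² = (1×0.0182)² = 0.000329
δV/V = √(0.0311) = 0.176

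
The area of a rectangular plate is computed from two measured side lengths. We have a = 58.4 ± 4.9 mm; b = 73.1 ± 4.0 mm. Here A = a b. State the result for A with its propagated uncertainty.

4270 ± 428 mm^2

Since A is a product/quotient, work with relative uncertainties:
  (1·δa/a)² = (1×0.0839)² = 0.00704;  (1·δb/b)² = (1×0.0547)² = 0.00299
δA/A = √(0.0100) = 0.100
A = 4270 mm^2, so δA = 0.100 × 4270 = 428 mm^2.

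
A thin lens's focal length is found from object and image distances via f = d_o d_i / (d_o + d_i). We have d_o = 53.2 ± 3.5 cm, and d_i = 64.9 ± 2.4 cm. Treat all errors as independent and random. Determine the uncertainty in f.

1.16 cm

∂f/∂d_o = (d_i/(d_o+d_i))² = 0.302;  ∂f/∂d_i = (d_o/(d_o+d_i))² = 0.203
δf = √((∂f/∂d_o · δd_o)² + (∂f/∂d_i · δd_i)²) = √(1.12 + 0.237) = 1.16 cm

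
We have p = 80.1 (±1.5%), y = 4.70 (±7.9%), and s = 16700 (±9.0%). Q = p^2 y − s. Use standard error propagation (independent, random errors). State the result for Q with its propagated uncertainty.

Let w = p^2·y = 30200. δw/w = √((2·δp/p)² + (1·δy/y)²) = √(0.000900 + 0.00624) = 0.0845, so δw = 2550.
Q = w − s: δQ = √(δw² + δs²) = √(6.49e+06 + 2.26e+06) = 2960
Q = 13500.

13500 ± 2960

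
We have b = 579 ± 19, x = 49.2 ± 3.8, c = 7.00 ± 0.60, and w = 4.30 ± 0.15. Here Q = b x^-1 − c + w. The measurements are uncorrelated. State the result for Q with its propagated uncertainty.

9.07 ± 1.17

Let p = b·x^-1 = 11.8. δp/p = √((1·δb/b)² + (-1·δx/x)²) = √(0.00108 + 0.00597) = 0.0839, so δp = 0.988.
Q = p − c + w: δQ = √(δp² + δc² + δw²) = √(0.975 + 0.360 + 0.0225) = 1.17
Q = 9.07.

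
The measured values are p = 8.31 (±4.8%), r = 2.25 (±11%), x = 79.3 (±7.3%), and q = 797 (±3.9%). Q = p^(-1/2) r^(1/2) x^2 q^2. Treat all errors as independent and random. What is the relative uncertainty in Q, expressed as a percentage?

Since Q is a product/quotient, work with relative uncertainties:
  (−½·δp/p)² = (-0.5×0.0480)² = 0.000576;  (½·δr/r)² = (0.5×0.110)² = 0.00302;  (2·δx/x)² = (2×0.0730)² = 0.0213;  (2·δq/q)² = (2×0.0390)² = 0.00608
δQ/Q = √(0.0310) = 0.176

17.6%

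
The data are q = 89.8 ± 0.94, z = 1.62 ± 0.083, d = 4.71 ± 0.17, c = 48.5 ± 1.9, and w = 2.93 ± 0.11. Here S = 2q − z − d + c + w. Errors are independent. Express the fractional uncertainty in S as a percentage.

Each term contributes (cᵢ δxᵢ)² to (δS)²:
  (2·δq)² = 3.53;  (δz)² = 0.00689;  (δd)² = 0.0289;  (δc)² = 3.61;  (δw)² = 0.0121
δS = √(7.19) = 2.68
S = 225, so δS/S = 2.68/225 = 0.0119.

1.19%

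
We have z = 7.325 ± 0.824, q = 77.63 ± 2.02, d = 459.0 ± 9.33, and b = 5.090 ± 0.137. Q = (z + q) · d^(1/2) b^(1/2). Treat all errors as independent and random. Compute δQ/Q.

0.0307

Let u = z + q = 84.95. δu = √(δz² + δq²) = √(0.679 + 4.08) = 2.18, so δu/u = 0.0257.
Q is then a monomial in u, d, b:
δQ/Q = √((δu/u)² + (½·δd/d)² + (½·δb/b)²) = √(0.000659 + 0.000103 + 0.000181) = 0.0307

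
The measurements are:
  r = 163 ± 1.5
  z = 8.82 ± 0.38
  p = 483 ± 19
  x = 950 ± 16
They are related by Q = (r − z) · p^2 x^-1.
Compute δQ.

Let u = r − z = 154. δu = √(δr² + δz²) = √(2.25 + 0.144) = 1.55, so δu/u = 0.0100.
Q is then a monomial in u, p, x:
δQ/Q = √((δu/u)² + (2·δp/p)² + (-1·δx/x)²) = √(0.000101 + 0.00619 + 0.000284) = 0.0811
Q = 37900, so δQ = 0.0811 × 37900 = 3070.

3070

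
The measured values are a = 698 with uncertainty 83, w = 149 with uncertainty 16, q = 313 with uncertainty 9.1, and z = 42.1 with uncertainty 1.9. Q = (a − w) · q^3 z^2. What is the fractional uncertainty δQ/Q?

0.199

Let u = a − w = 549. δu = √(δa² + δw²) = √(6890 + 256) = 84.5, so δu/u = 0.154.
Q is then a monomial in u, q, z:
δQ/Q = √((δu/u)² + (3·δq/q)² + (2·δz/z)²) = √(0.0237 + 0.00761 + 0.00815) = 0.199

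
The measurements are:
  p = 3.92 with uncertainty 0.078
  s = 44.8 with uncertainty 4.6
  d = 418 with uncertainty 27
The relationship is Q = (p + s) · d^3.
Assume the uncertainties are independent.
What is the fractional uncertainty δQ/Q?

0.216

Let u = p + s = 48.7. δu = √(δp² + δs²) = √(0.00608 + 21.2) = 4.60, so δu/u = 0.0944.
Q is then a monomial in u, d:
δQ/Q = √((δu/u)² + (3·δd/d)²) = √(0.00892 + 0.0376) = 0.216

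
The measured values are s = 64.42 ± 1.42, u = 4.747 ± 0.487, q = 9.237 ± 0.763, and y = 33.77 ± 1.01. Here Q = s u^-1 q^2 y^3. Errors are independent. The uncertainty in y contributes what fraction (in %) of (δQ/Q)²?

17.4%

(δQ/Q)² = (1·δs/s)² + (-1·δu/u)² + (2·δq/q)² + (3·δy/y)²
  s term: (1×0.0220)² = 0.000486
  u term: (-1×0.103)² = 0.0105
  q term: (2×0.0826)² = 0.0273
  y term: (3×0.0299)² = 0.00805
Total = 0.0464. Share from y = 0.00805/0.0464 = 0.174.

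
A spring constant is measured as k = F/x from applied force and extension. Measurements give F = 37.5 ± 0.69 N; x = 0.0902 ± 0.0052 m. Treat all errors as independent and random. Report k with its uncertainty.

416 ± 25.2 N/m

Relative error in a monomial: (δk/k)² = Σ (nᵢ · δxᵢ/xᵢ)².
  (1·δF/F)² = (1×0.0184)² = 0.000339;  (-1·δx/x)² = (-1×0.0576)² = 0.00332
δk/k = √(0.00366) = 0.0605
k = 416 N/m, so δk = 0.0605 × 416 = 25.2 N/m.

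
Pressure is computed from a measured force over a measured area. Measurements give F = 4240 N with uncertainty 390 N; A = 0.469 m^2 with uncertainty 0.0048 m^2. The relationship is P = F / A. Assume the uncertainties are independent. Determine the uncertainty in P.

For a monomial P ∝ F, A^-1, fractional errors add in quadrature:
  (1·δF/F)² = (1×0.0920)² = 0.00846;  (-1·δA/A)² = (-1×0.0102)² = 0.000105
δP/P = √(0.00857) = 0.0925
P = 9040 Pa, so δP = 0.0925 × 9040 = 837 Pa.

837 Pa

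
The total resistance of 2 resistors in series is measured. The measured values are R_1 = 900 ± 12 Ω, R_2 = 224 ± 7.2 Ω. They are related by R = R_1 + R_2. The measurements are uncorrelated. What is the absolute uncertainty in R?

14.0 Ω

For a sum/difference, combine absolute errors in quadrature:
  (δR_1)² = 144;  (δR_2)² = 51.8
δR = √(196) = 14.0 Ω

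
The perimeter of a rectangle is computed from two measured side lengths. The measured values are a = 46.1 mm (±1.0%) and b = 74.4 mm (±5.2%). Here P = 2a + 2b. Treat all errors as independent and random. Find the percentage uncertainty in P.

3.23%

For a sum/difference, combine absolute errors in quadrature:
  (2·δa)² = 0.850;  (2·δb)² = 59.9
δP = √(60.7) = 7.79 mm
P = 241 mm, so δP/P = 7.79/241 = 0.0323.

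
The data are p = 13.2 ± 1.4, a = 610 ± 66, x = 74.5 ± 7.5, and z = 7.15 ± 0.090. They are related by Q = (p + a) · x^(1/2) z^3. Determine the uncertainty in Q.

Let u = p + a = 623. δu = √(δp² + δa²) = √(1.96 + 4360) = 66.0, so δu/u = 0.106.
Q is then a monomial in u, x, z:
δQ/Q = √((δu/u)² + (½·δx/x)² + (3·δz/z)²) = √(0.0112 + 0.00253 + 0.00143) = 0.123
Q = 1.97e+06, so δQ = 0.123 × 1.97e+06 = 2.42e+05.

2.42e+05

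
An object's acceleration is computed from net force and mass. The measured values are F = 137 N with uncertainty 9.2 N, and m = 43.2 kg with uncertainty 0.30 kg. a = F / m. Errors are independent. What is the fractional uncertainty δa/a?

0.0675

Relative error in a monomial: (δa/a)² = Σ (nᵢ · δxᵢ/xᵢ)².
  (1·δF/F)² = (1×0.0672)² = 0.00451;  (-1·δm/m)² = (-1×0.00694)² = 4.82e-05
δa/a = √(0.00456) = 0.0675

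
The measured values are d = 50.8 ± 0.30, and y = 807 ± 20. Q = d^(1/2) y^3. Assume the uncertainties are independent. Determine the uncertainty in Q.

2.79e+08

Q is a product of powers, so relative uncertainties combine in quadrature:
  (½·δd/d)² = (0.5×0.00591)² = 8.72e-06;  (3·δy/y)² = (3×0.0248)² = 0.00553
δQ/Q = √(0.00554) = 0.0744
Q = 3.75e+09, so δQ = 0.0744 × 3.75e+09 = 2.79e+08.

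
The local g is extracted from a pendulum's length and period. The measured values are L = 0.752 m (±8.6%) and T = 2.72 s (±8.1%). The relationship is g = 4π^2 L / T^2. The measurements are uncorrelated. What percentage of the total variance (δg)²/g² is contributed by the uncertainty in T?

(δg/g)² = (1·δL/L)² + (-2·δT/T)²
  L term: (1×0.0860)² = 0.00740
  T term: (-2×0.0810)² = 0.0262
Total = 0.0336. Share from T = 0.0262/0.0336 = 0.780.

78.0%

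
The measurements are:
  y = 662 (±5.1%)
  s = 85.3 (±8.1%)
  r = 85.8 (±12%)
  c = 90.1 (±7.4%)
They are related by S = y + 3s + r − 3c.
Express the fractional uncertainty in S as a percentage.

Absolute uncertainties add in quadrature for a linear combination:
  (δy)² = 1140;  (3·δs)² = 430;  (δr)² = 106;  (3·δc)² = 400
δS = √(2080) = 45.6
S = 733, so δS/S = 45.6/733 = 0.0621.

6.21%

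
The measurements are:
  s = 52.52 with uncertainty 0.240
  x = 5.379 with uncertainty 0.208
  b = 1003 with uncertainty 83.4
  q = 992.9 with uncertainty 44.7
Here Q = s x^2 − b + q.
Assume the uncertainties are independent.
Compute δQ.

Let p = s·x^2 = 1520. δp/p = √((1·δs/s)² + (2·δx/x)²) = √(2.09e-05 + 0.00598) = 0.0775, so δp = 118.
Q = p − b + q: δQ = √(δp² + δb² + δq²) = √(13900 + 6960 + 2000) = 151

151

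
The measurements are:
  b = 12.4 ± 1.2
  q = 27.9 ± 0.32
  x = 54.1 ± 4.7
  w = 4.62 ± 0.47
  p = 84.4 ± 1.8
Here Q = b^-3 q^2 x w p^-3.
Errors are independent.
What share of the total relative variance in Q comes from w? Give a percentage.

(δQ/Q)² = (-3·δb/b)² + (2·δq/q)² + (1·δx/x)² + (1·δw/w)² + (-3·δp/p)²
  b term: (-3×0.0968)² = 0.0843
  q term: (2×0.0115)² = 0.000526
  x term: (1×0.0869)² = 0.00755
  w term: (1×0.102)² = 0.0103
  p term: (-3×0.0213)² = 0.00409
Total = 0.107. Share from w = 0.0103/0.107 = 0.0969.

9.69%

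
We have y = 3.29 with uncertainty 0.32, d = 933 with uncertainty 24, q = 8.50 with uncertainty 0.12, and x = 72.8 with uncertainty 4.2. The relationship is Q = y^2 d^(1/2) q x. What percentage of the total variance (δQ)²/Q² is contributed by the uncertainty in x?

8.01%

(δQ/Q)² = (2·δy/y)² + (½·δd/d)² + (1·δq/q)² + (1·δx/x)²
  y term: (2×0.0973)² = 0.0378
  d term: (0.5×0.0257)² = 0.000165
  q term: (1×0.0141)² = 0.000199
  x term: (1×0.0577)² = 0.00333
Total = 0.0415. Share from x = 0.00333/0.0415 = 0.0801.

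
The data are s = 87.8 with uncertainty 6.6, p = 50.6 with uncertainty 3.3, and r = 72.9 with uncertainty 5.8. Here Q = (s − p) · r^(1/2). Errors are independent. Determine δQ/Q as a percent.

Let u = s − p = 37.2. δu = √(δs² + δp²) = √(43.6 + 10.9) = 7.38, so δu/u = 0.198.
Q is then a monomial in u, r:
δQ/Q = √((δu/u)² + (½·δr/r)²) = √(0.0393 + 0.00158) = 0.202

20.2%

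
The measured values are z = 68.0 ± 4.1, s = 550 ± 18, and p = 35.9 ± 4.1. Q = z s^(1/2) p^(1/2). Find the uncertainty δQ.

809

Q is a product of powers, so relative uncertainties combine in quadrature:
  (1·δz/z)² = (1×0.0603)² = 0.00364;  (½·δs/s)² = (0.5×0.0327)² = 0.000268;  (½·δp/p)² = (0.5×0.114)² = 0.00326
δQ/Q = √(0.00716) = 0.0846
Q = 9560, so δQ = 0.0846 × 9560 = 809.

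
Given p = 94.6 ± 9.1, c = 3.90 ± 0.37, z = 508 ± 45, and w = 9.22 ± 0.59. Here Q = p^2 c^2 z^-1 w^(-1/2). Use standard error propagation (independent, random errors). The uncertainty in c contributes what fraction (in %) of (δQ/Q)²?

(δQ/Q)² = (2·δp/p)² + (2·δc/c)² + (-1·δz/z)² + (−½·δw/w)²
  p term: (2×0.0962)² = 0.0370
  c term: (2×0.0949)² = 0.0360
  z term: (-1×0.0886)² = 0.00785
  w term: (-0.5×0.0640)² = 0.00102
Total = 0.0819. Share from c = 0.0360/0.0819 = 0.440.

44.0%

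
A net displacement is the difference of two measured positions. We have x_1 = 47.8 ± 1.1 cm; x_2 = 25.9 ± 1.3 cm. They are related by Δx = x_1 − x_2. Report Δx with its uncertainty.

Sums and differences: (δΔx)² = Σ (cᵢ δxᵢ)².
  (δx_1)² = 1.21;  (δx_2)² = 1.69
δΔx = √(2.90) = 1.70 cm
Δx = 21.9 cm.

21.9 ± 1.70 cm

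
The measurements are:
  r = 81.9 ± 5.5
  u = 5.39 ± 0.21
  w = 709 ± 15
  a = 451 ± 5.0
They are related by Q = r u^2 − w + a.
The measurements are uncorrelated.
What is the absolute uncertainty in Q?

245

Let p = r·u^2 = 2380. δp/p = √((1·δr/r)² + (2·δu/u)²) = √(0.00451 + 0.00607) = 0.103, so δp = 245.
Q = p − w + a: δQ = √(δp² + δw² + δa²) = √(59900 + 225 + 25.0) = 245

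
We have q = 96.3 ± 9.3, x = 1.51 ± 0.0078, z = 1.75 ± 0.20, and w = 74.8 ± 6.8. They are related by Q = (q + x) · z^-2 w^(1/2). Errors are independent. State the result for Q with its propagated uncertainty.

276 ± 69.5

Let u = q + x = 97.8. δu = √(δq² + δx²) = √(86.5 + 6.08e-05) = 9.30, so δu/u = 0.0951.
Q is then a monomial in u, z, w:
δQ/Q = √((δu/u)² + (-2·δz/z)² + (½·δw/w)²) = √(0.00904 + 0.0522 + 0.00207) = 0.252
Q = 276, so δQ = 0.252 × 276 = 69.5.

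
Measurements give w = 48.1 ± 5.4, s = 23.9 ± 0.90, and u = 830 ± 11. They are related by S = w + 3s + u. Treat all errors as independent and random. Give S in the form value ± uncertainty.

950 ± 12.5

Each term contributes (cᵢ δxᵢ)² to (δS)²:
  (δw)² = 29.2;  (3·δs)² = 7.29;  (δu)² = 121
δS = √(157) = 12.5
S = 950.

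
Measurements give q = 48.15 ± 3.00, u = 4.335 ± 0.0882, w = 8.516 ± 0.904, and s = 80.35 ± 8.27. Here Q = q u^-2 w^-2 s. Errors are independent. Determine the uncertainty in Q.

0.702

Each factor contributes (exponent × relative error)² to (δQ/Q)²:
  (1·δq/q)² = (1×0.0623)² = 0.00388;  (-2·δu/u)² = (-2×0.0203)² = 0.00166;  (-2·δw/w)² = (-2×0.106)² = 0.0451;  (1·δs/s)² = (1×0.103)² = 0.0106
δQ/Q = √(0.0612) = 0.247
Q = 2.839, so δQ = 0.247 × 2.839 = 0.702.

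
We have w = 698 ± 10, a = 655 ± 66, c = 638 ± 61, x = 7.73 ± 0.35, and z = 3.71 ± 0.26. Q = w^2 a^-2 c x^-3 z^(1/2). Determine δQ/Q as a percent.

For a monomial Q ∝ w^2, a^-2, c, x^-3, z^(1/2), fractional errors add in quadrature:
  (2·δw/w)² = (2×0.0143)² = 0.000821;  (-2·δa/a)² = (-2×0.101)² = 0.0406;  (1·δc/c)² = (1×0.0956)² = 0.00914;  (-3·δx/x)² = (-3×0.0453)² = 0.0185;  (½·δz/z)² = (0.5×0.0701)² = 0.00123
δQ/Q = √(0.0703) = 0.265

26.5%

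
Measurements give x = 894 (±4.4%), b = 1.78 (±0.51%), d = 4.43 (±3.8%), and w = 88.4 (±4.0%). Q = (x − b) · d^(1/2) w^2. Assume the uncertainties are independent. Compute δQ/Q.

0.0933

Let u = x − b = 892. δu = √(δx² + δb²) = √(1550 + 8.24e-05) = 39.3, so δu/u = 0.0441.
Q is then a monomial in u, d, w:
δQ/Q = √((δu/u)² + (½·δd/d)² + (2·δw/w)²) = √(0.00194 + 0.000361 + 0.00640) = 0.0933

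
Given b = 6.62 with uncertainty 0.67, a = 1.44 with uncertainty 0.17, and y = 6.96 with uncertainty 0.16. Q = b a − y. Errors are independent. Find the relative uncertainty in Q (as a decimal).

Let p = b·a = 9.53. δp/p = √((1·δb/b)² + (1·δa/a)²) = √(0.0102 + 0.0139) = 0.156, so δp = 1.48.
Q = p − y: δQ = √(δp² + δy²) = √(2.20 + 0.0256) = 1.49
Q = 2.57, so δQ/Q = 1.49/2.57 = 0.580.

0.580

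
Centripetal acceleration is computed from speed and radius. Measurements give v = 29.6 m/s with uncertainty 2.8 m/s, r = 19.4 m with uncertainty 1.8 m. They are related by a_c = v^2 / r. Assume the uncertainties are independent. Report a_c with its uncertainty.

45.2 ± 9.52 m/s^2

Each factor contributes (exponent × relative error)² to (δa_c/a_c)²:
  (2·δv/v)² = (2×0.0946)² = 0.0358;  (-1·δr/r)² = (-1×0.0928)² = 0.00861
δa_c/a_c = √(0.0444) = 0.211
a_c = 45.2 m/s^2, so δa_c = 0.211 × 45.2 = 9.52 m/s^2.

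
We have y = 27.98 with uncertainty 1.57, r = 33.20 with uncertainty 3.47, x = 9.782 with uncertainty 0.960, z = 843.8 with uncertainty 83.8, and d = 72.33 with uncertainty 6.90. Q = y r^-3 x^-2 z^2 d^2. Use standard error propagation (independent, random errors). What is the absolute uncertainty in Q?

Q is a product of powers, so relative uncertainties combine in quadrature:
  (1·δy/y)² = (1×0.0561)² = 0.00315;  (-3·δr/r)² = (-3×0.105)² = 0.0983;  (-2·δx/x)² = (-2×0.0981)² = 0.0385;  (2·δz/z)² = (2×0.0993)² = 0.0395;  (2·δd/d)² = (2×0.0954)² = 0.0364
δQ/Q = √(0.216) = 0.465
Q = 29760, so δQ = 0.465 × 29760 = 13800.

13800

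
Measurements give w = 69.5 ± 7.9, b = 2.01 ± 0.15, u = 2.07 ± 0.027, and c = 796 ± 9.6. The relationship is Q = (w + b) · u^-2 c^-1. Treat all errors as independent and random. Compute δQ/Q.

0.114

Let h = w + b = 71.5. δh = √(δw² + δb²) = √(62.4 + 0.0225) = 7.90, so δh/h = 0.110.
Q is then a monomial in h, u, c:
δQ/Q = √((δh/h)² + (-2·δu/u)² + (-1·δc/c)²) = √(0.0122 + 0.000681 + 0.000145) = 0.114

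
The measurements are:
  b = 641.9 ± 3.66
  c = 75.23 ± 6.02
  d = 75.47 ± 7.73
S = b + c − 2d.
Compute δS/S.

Each term contributes (cᵢ δxᵢ)² to (δS)²:
  (δb)² = 13.4;  (δc)² = 36.2;  (2·δd)² = 239
δS = √(289) = 17.0
S = 566.2, so δS/S = 17.0/566.2 = 0.0300.

0.0300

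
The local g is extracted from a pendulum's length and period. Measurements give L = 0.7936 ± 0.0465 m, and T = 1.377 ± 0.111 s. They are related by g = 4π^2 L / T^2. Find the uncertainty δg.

g is a product of powers, so relative uncertainties combine in quadrature:
  (1·δL/L)² = (1×0.0586)² = 0.00343;  (-2·δT/T)² = (-2×0.0806)² = 0.0260
δg/g = √(0.0294) = 0.172
g = 16.52 m/s^2, so δg = 0.172 × 16.52 = 2.83 m/s^2.

2.83 m/s^2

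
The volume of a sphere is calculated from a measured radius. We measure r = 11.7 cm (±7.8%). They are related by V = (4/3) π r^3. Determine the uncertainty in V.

Each factor contributes (exponent × relative error)² to (δV/V)²:
  (3·δr/r)² = (3×0.0780)² = 0.0548
δV/V = √(0.0548) = 0.234
V = 6710 cm^3, so δV = 0.234 × 6710 = 1570 cm^3.

1570 cm^3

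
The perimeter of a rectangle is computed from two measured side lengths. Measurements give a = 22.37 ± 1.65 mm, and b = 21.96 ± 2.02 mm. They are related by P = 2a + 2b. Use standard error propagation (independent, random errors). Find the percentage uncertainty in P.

5.88%

Absolute uncertainties add in quadrature for a linear combination:
  (2·δa)² = 10.9;  (2·δb)² = 16.3
δP = √(27.2) = 5.22 mm
P = 88.66 mm, so δP/P = 5.22/88.66 = 0.0588.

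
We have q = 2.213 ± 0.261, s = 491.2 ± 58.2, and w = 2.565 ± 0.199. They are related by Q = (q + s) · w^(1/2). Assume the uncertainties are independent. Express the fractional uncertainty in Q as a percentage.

Let u = q + s = 493.4. δu = √(δq² + δs²) = √(0.0681 + 3390) = 58.2, so δu/u = 0.118.
Q is then a monomial in u, w:
δQ/Q = √((δu/u)² + (½·δw/w)²) = √(0.0139 + 0.00150) = 0.124

12.4%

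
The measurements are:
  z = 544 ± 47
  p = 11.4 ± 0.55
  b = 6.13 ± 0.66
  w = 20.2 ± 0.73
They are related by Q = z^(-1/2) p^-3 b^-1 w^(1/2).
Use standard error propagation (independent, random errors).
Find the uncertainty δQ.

Each factor contributes (exponent × relative error)² to (δQ/Q)²:
  (−½·δz/z)² = (-0.5×0.0864)² = 0.00187;  (-3·δp/p)² = (-3×0.0482)² = 0.0209;  (-1·δb/b)² = (-1×0.108)² = 0.0116;  (½·δw/w)² = (0.5×0.0361)² = 0.000326
δQ/Q = √(0.0347) = 0.186
Q = 2.12e-05, so δQ = 0.186 × 2.12e-05 = 3.95e-06.

3.95e-06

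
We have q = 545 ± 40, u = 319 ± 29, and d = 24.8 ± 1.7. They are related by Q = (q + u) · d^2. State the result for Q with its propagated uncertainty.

(5.31 ± 0.789) × 10^5

Let w = q + u = 864. δw = √(δq² + δu²) = √(1600 + 841) = 49.4, so δw/w = 0.0572.
Q is then a monomial in w, d:
δQ/Q = √((δw/w)² + (2·δd/d)²) = √(0.00327 + 0.0188) = 0.149
Q = 5.31e+05, so δQ = 0.149 × 5.31e+05 = 78900.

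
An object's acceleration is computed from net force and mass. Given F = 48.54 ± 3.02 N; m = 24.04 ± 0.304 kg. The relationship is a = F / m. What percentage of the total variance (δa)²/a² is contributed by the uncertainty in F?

96.0%

(δa/a)² = (1·δF/F)² + (-1·δm/m)²
  F term: (1×0.0622)² = 0.00387
  m term: (-1×0.0126)² = 0.000160
Total = 0.00403. Share from F = 0.00387/0.00403 = 0.960.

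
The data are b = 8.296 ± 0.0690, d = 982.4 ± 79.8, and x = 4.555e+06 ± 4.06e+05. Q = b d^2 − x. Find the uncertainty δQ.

1.36e+06

Let p = b·d^2 = 8.007e+06. δp/p = √((1·δb/b)² + (2·δd/d)²) = √(6.92e-05 + 0.0264) = 0.163, so δp = 1.3e+06.
Q = p − x: δQ = √(δp² + δx²) = √(1.7e+12 + 1.65e+11) = 1.36e+06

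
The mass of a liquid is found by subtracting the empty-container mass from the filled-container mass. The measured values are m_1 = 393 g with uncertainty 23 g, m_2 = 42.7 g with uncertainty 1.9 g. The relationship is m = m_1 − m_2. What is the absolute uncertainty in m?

23.1 g

Absolute uncertainties add in quadrature for a linear combination:
  (δm_1)² = 529;  (δm_2)² = 3.61
δm = √(533) = 23.1 g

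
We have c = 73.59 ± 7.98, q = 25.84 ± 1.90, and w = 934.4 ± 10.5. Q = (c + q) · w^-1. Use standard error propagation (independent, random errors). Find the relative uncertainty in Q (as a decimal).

0.0833

Let u = c + q = 99.43. δu = √(δc² + δq²) = √(63.7 + 3.61) = 8.20, so δu/u = 0.0825.
Q is then a monomial in u, w:
δQ/Q = √((δu/u)² + (-1·δw/w)²) = √(0.00681 + 0.000126) = 0.0833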